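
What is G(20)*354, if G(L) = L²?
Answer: 141600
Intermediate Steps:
G(20)*354 = 20²*354 = 400*354 = 141600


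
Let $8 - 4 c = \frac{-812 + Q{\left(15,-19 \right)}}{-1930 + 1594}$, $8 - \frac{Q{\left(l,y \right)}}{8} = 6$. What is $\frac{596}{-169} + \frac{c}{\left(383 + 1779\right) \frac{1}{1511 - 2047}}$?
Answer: $- \frac{59474963}{15345876} \approx -3.8756$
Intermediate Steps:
$Q{\left(l,y \right)} = 16$ ($Q{\left(l,y \right)} = 64 - 48 = 16$)
$c = \frac{473}{336}$ ($c = 2 - \frac{\left(-812 + 16\right) \frac{1}{-1930 + 1594}}{4} = 2 - \frac{\left(-796\right) \frac{1}{-336}}{4} = 2 - \frac{\left(-796\right) \left(- \frac{1}{336}\right)}{4} = 2 - \frac{199}{336} = \frac{473}{336} \approx 1.4077$)
$\frac{596}{-169} + \frac{c}{\left(383 + 1779\right) \frac{1}{1511 - 2047}} = \frac{596}{-169} + \frac{473}{336 \frac{383 + 1779}{1511 - 2047}} = 596 \left(- \frac{1}{169}\right) + \frac{473}{336 \frac{2162}{1511 - 2047}} = - \frac{596}{169} + \frac{473}{336 \frac{2162}{-536}} = - \frac{596}{169} + \frac{473}{336 \cdot 2162 \left(- \frac{1}{536}\right)} = - \frac{596}{169} + \frac{473}{336 \left(- \frac{1081}{268}\right)} = - \frac{596}{169} + \frac{473}{336} \left(- \frac{268}{1081}\right) = - \frac{596}{169} - \frac{31691}{90804} = - \frac{59474963}{15345876}$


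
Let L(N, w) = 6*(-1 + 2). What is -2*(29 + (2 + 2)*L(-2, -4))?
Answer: -106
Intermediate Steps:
L(N, w) = 6 (L(N, w) = 6*1 = 6)
-2*(29 + (2 + 2)*L(-2, -4)) = -2*(29 + (2 + 2)*6) = -2*(29 + 4*6) = -2*(29 + 24) = -2*53 = -106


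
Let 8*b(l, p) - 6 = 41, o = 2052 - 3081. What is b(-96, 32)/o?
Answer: -47/8232 ≈ -0.0057094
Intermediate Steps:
o = -1029
b(l, p) = 47/8 (b(l, p) = ¾ + (⅛)*41 = ¾ + 41/8 = 47/8)
b(-96, 32)/o = (47/8)/(-1029) = (47/8)*(-1/1029) = -47/8232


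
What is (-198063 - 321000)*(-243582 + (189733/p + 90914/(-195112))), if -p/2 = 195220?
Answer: 1203968874532849747701/9522441160 ≈ 1.2643e+11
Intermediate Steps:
p = -390440 (p = -2*195220 = -390440)
(-198063 - 321000)*(-243582 + (189733/p + 90914/(-195112))) = (-198063 - 321000)*(-243582 + (189733/(-390440) + 90914/(-195112))) = -519063*(-243582 + (189733*(-1/390440) + 90914*(-1/195112))) = -519063*(-243582 + (-189733/390440 - 45457/97556)) = -519063*(-243582 - 9064455907/9522441160) = -519063*(-2319504327091027/9522441160) = 1203968874532849747701/9522441160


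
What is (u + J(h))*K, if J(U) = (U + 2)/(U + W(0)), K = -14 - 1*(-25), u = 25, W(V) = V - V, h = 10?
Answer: 1441/5 ≈ 288.20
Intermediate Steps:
W(V) = 0
K = 11 (K = -14 + 25 = 11)
J(U) = (2 + U)/U (J(U) = (U + 2)/(U + 0) = (2 + U)/U)
(u + J(h))*K = (25 + (2 + 10)/10)*11 = (25 + (⅒)*12)*11 = (25 + 6/5)*11 = (131/5)*11 = 1441/5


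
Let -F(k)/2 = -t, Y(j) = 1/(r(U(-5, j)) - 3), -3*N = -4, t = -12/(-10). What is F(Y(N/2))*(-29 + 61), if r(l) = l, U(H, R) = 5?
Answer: 384/5 ≈ 76.800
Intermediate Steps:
t = 6/5 (t = -12*(-⅒) = 6/5 ≈ 1.2000)
N = 4/3 (N = -⅓*(-4) = 4/3 ≈ 1.3333)
Y(j) = ½ (Y(j) = 1/(5 - 3) = 1/2 = ½)
F(k) = 12/5 (F(k) = -(-2)*6/5 = -2*(-6/5) = 12/5)
F(Y(N/2))*(-29 + 61) = 12*(-29 + 61)/5 = (12/5)*32 = 384/5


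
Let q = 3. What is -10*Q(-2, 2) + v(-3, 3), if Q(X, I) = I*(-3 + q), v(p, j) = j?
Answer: 3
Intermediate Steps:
Q(X, I) = 0 (Q(X, I) = I*(-3 + 3) = I*0 = 0)
-10*Q(-2, 2) + v(-3, 3) = -10*0 + 3 = 0 + 3 = 3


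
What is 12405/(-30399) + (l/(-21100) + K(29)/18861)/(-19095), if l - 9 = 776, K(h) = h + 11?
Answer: -6284495032355359/15400501784201700 ≈ -0.40807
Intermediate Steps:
K(h) = 11 + h
l = 785 (l = 9 + 776 = 785)
12405/(-30399) + (l/(-21100) + K(29)/18861)/(-19095) = 12405/(-30399) + (785/(-21100) + (11 + 29)/18861)/(-19095) = 12405*(-1/30399) + (785*(-1/21100) + 40*(1/18861))*(-1/19095) = -4135/10133 + (-157/4220 + 40/18861)*(-1/19095) = -4135/10133 - 2792377/79593420*(-1/19095) = -4135/10133 + 2792377/1519836354900 = -6284495032355359/15400501784201700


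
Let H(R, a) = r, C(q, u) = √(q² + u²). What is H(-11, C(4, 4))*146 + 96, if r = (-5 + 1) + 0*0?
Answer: -488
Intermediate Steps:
r = -4 (r = -4 + 0 = -4)
H(R, a) = -4
H(-11, C(4, 4))*146 + 96 = -4*146 + 96 = -584 + 96 = -488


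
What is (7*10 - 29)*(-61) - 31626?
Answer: -34127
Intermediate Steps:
(7*10 - 29)*(-61) - 31626 = (70 - 29)*(-61) - 31626 = 41*(-61) - 31626 = -2501 - 31626 = -34127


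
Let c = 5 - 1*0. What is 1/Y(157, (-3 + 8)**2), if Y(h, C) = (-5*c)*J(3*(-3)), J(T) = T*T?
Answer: -1/2025 ≈ -0.00049383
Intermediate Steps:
c = 5 (c = 5 + 0 = 5)
J(T) = T**2
Y(h, C) = -2025 (Y(h, C) = (-5*5)*(3*(-3))**2 = -25*(-9)**2 = -25*81 = -2025)
1/Y(157, (-3 + 8)**2) = 1/(-2025) = -1/2025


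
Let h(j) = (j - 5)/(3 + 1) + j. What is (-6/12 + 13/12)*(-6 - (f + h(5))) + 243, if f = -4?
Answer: 2867/12 ≈ 238.92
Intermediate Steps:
h(j) = -5/4 + 5*j/4 (h(j) = (-5 + j)/4 + j = (-5 + j)*(¼) + j = (-5/4 + j/4) + j = -5/4 + 5*j/4)
(-6/12 + 13/12)*(-6 - (f + h(5))) + 243 = (-6/12 + 13/12)*(-6 - (-4 + (-5/4 + (5/4)*5))) + 243 = (-6*1/12 + 13*(1/12))*(-6 - (-4 + (-5/4 + 25/4))) + 243 = (-½ + 13/12)*(-6 - (-4 + 5)) + 243 = 7*(-6 - 1*1)/12 + 243 = 7*(-6 - 1)/12 + 243 = (7/12)*(-7) + 243 = -49/12 + 243 = 2867/12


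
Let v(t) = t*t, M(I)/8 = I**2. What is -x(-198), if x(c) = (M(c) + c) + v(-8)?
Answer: -313498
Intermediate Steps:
M(I) = 8*I**2
v(t) = t**2
x(c) = 64 + c + 8*c**2 (x(c) = (8*c**2 + c) + (-8)**2 = (c + 8*c**2) + 64 = 64 + c + 8*c**2)
-x(-198) = -(64 - 198 + 8*(-198)**2) = -(64 - 198 + 8*39204) = -(64 - 198 + 313632) = -1*313498 = -313498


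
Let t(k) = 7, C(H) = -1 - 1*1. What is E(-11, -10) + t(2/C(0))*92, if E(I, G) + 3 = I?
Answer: 630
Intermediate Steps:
C(H) = -2 (C(H) = -1 - 1 = -2)
E(I, G) = -3 + I
E(-11, -10) + t(2/C(0))*92 = (-3 - 11) + 7*92 = -14 + 644 = 630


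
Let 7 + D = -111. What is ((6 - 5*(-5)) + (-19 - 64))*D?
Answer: 6136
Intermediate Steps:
D = -118 (D = -7 - 111 = -118)
((6 - 5*(-5)) + (-19 - 64))*D = ((6 - 5*(-5)) + (-19 - 64))*(-118) = ((6 + 25) - 83)*(-118) = (31 - 83)*(-118) = -52*(-118) = 6136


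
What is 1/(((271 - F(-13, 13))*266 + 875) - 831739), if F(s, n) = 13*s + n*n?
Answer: -1/758778 ≈ -1.3179e-6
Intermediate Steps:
F(s, n) = n**2 + 13*s (F(s, n) = 13*s + n**2 = n**2 + 13*s)
1/(((271 - F(-13, 13))*266 + 875) - 831739) = 1/(((271 - (13**2 + 13*(-13)))*266 + 875) - 831739) = 1/(((271 - (169 - 169))*266 + 875) - 831739) = 1/(((271 - 1*0)*266 + 875) - 831739) = 1/(((271 + 0)*266 + 875) - 831739) = 1/((271*266 + 875) - 831739) = 1/((72086 + 875) - 831739) = 1/(72961 - 831739) = 1/(-758778) = -1/758778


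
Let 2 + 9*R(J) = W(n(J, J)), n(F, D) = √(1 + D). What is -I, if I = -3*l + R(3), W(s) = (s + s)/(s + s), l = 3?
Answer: 82/9 ≈ 9.1111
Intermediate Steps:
W(s) = 1 (W(s) = (2*s)/((2*s)) = (2*s)*(1/(2*s)) = 1)
R(J) = -⅑ (R(J) = -2/9 + (⅑)*1 = -2/9 + ⅑ = -⅑)
I = -82/9 (I = -3*3 - ⅑ = -9 - ⅑ = -82/9 ≈ -9.1111)
-I = -1*(-82/9) = 82/9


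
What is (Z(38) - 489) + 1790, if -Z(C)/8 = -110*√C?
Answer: 1301 + 880*√38 ≈ 6725.7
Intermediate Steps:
Z(C) = 880*√C (Z(C) = -(-880)*√C = 880*√C)
(Z(38) - 489) + 1790 = (880*√38 - 489) + 1790 = (-489 + 880*√38) + 1790 = 1301 + 880*√38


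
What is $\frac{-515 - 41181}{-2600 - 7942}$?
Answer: $\frac{20848}{5271} \approx 3.9552$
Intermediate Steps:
$\frac{-515 - 41181}{-2600 - 7942} = - \frac{41696}{-10542} = \left(-41696\right) \left(- \frac{1}{10542}\right) = \frac{20848}{5271}$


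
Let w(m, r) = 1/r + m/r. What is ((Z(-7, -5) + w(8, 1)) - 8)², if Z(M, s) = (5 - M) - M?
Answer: 400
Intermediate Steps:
w(m, r) = 1/r + m/r
Z(M, s) = 5 - 2*M
((Z(-7, -5) + w(8, 1)) - 8)² = (((5 - 2*(-7)) + (1 + 8)/1) - 8)² = (((5 + 14) + 1*9) - 8)² = ((19 + 9) - 8)² = (28 - 8)² = 20² = 400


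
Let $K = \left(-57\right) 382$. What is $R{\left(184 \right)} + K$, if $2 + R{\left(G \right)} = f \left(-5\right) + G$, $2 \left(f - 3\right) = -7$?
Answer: $- \frac{43179}{2} \approx -21590.0$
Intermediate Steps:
$f = - \frac{1}{2}$ ($f = 3 + \frac{1}{2} \left(-7\right) = 3 - \frac{7}{2} = - \frac{1}{2} \approx -0.5$)
$K = -21774$
$R{\left(G \right)} = \frac{1}{2} + G$ ($R{\left(G \right)} = -2 + \left(\left(- \frac{1}{2}\right) \left(-5\right) + G\right) = -2 + \left(\frac{5}{2} + G\right) = \frac{1}{2} + G$)
$R{\left(184 \right)} + K = \left(\frac{1}{2} + 184\right) - 21774 = \frac{369}{2} - 21774 = - \frac{43179}{2}$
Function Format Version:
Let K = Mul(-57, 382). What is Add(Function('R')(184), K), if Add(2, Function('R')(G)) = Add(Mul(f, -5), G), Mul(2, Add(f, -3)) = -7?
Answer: Rational(-43179, 2) ≈ -21590.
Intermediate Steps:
f = Rational(-1, 2) (f = Add(3, Mul(Rational(1, 2), -7)) = Add(3, Rational(-7, 2)) = Rational(-1, 2) ≈ -0.50000)
K = -21774
Function('R')(G) = Add(Rational(1, 2), G) (Function('R')(G) = Add(-2, Add(Mul(Rational(-1, 2), -5), G)) = Add(-2, Add(Rational(5, 2), G)) = Add(Rational(1, 2), G))
Add(Function('R')(184), K) = Add(Add(Rational(1, 2), 184), -21774) = Add(Rational(369, 2), -21774) = Rational(-43179, 2)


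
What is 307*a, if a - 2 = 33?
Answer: 10745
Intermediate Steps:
a = 35 (a = 2 + 33 = 35)
307*a = 307*35 = 10745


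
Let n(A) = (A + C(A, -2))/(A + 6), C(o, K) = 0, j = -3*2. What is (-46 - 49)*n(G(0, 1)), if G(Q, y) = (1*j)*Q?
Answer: 0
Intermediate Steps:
j = -6
G(Q, y) = -6*Q (G(Q, y) = (1*(-6))*Q = -6*Q)
n(A) = A/(6 + A) (n(A) = (A + 0)/(A + 6) = A/(6 + A))
(-46 - 49)*n(G(0, 1)) = (-46 - 49)*((-6*0)/(6 - 6*0)) = -0/(6 + 0) = -0/6 = -95*0 = 0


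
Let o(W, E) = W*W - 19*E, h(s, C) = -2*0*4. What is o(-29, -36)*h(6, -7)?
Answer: 0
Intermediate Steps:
h(s, C) = 0 (h(s, C) = 0*4 = 0)
o(W, E) = W² - 19*E
o(-29, -36)*h(6, -7) = ((-29)² - 19*(-36))*0 = (841 + 684)*0 = 1525*0 = 0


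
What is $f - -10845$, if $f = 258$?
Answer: $11103$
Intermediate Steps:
$f - -10845 = 258 - -10845 = 258 + 10845 = 11103$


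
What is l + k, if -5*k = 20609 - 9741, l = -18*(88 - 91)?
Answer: -10598/5 ≈ -2119.6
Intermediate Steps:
l = 54 (l = -18*(-3) = 54)
k = -10868/5 (k = -(20609 - 9741)/5 = -⅕*10868 = -10868/5 ≈ -2173.6)
l + k = 54 - 10868/5 = -10598/5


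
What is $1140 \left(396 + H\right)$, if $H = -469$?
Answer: $-83220$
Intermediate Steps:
$1140 \left(396 + H\right) = 1140 \left(396 - 469\right) = 1140 \left(-73\right) = -83220$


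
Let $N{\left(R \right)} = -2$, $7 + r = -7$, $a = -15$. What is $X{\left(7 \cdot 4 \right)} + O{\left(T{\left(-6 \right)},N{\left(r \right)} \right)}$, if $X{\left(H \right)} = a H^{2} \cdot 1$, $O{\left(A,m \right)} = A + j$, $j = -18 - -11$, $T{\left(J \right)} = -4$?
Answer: $-11771$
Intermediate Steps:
$r = -14$ ($r = -7 - 7 = -14$)
$j = -7$ ($j = -18 + 11 = -7$)
$O{\left(A,m \right)} = -7 + A$ ($O{\left(A,m \right)} = A - 7 = -7 + A$)
$X{\left(H \right)} = - 15 H^{2}$ ($X{\left(H \right)} = - 15 H^{2} \cdot 1 = - 15 H^{2}$)
$X{\left(7 \cdot 4 \right)} + O{\left(T{\left(-6 \right)},N{\left(r \right)} \right)} = - 15 \left(7 \cdot 4\right)^{2} - 11 = - 15 \cdot 28^{2} - 11 = \left(-15\right) 784 - 11 = -11760 - 11 = -11771$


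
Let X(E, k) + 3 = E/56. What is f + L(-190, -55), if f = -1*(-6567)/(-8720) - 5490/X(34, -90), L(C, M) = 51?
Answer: 1369794651/584240 ≈ 2344.6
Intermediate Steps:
X(E, k) = -3 + E/56
f = 1339998411/584240 (f = -1*(-6567)/(-8720) - 5490/(-3 + (1/56)*34) = 6567*(-1/8720) - 5490/(-3 + 17/28) = -6567/8720 - 5490/(-67/28) = -6567/8720 - 5490*(-28/67) = -6567/8720 + 153720/67 = 1339998411/584240 ≈ 2293.6)
f + L(-190, -55) = 1339998411/584240 + 51 = 1369794651/584240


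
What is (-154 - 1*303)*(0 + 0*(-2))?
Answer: 0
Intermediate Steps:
(-154 - 1*303)*(0 + 0*(-2)) = (-154 - 303)*(0 + 0) = -457*0 = 0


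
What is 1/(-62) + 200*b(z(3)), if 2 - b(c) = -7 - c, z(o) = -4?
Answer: 61999/62 ≈ 999.98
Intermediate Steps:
b(c) = 9 + c (b(c) = 2 - (-7 - c) = 2 + (7 + c) = 9 + c)
1/(-62) + 200*b(z(3)) = 1/(-62) + 200*(9 - 4) = -1/62 + 200*5 = -1/62 + 1000 = 61999/62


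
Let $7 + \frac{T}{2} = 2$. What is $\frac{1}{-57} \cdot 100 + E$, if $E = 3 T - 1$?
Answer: $- \frac{1867}{57} \approx -32.754$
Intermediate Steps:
$T = -10$ ($T = -14 + 2 \cdot 2 = -14 + 4 = -10$)
$E = -31$ ($E = 3 \left(-10\right) - 1 = -30 - 1 = -31$)
$\frac{1}{-57} \cdot 100 + E = \frac{1}{-57} \cdot 100 - 31 = \left(- \frac{1}{57}\right) 100 - 31 = - \frac{100}{57} - 31 = - \frac{1867}{57}$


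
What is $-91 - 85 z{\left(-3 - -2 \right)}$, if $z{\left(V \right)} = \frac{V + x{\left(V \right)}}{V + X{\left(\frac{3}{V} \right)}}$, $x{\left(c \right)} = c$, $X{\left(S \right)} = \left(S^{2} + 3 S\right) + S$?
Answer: $- \frac{267}{2} \approx -133.5$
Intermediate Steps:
$X{\left(S \right)} = S^{2} + 4 S$
$z{\left(V \right)} = \frac{2 V}{V + \frac{3 \left(4 + \frac{3}{V}\right)}{V}}$ ($z{\left(V \right)} = \frac{V + V}{V + \frac{3}{V} \left(4 + \frac{3}{V}\right)} = \frac{2 V}{V + \frac{3 \left(4 + \frac{3}{V}\right)}{V}}$)
$-91 - 85 z{\left(-3 - -2 \right)} = -91 - 85 \frac{2 \left(-3 - -2\right)^{3}}{9 + \left(-3 - -2\right)^{3} + 12 \left(-3 - -2\right)} = -91 - 85 \frac{2 \left(-3 + 2\right)^{3}}{9 + \left(-3 + 2\right)^{3} + 12 \left(-3 + 2\right)} = -91 - 85 \frac{2 \left(-1\right)^{3}}{9 + \left(-1\right)^{3} + 12 \left(-1\right)} = -91 - 85 \cdot 2 \left(-1\right) \frac{1}{9 - 1 - 12} = -91 - 85 \cdot 2 \left(-1\right) \frac{1}{-4} = -91 - 85 \cdot 2 \left(-1\right) \left(- \frac{1}{4}\right) = -91 - \frac{85}{2} = - \frac{267}{2}$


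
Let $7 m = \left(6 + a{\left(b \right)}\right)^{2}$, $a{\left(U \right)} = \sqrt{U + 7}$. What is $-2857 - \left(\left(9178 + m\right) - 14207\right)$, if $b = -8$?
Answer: $2167 - \frac{12 i}{7} \approx 2167.0 - 1.7143 i$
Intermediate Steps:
$a{\left(U \right)} = \sqrt{7 + U}$
$m = \frac{\left(6 + i\right)^{2}}{7}$ ($m = \frac{\left(6 + \sqrt{7 - 8}\right)^{2}}{7} = \frac{\left(6 + \sqrt{-1}\right)^{2}}{7} = \frac{\left(6 + i\right)^{2}}{7} \approx 5.0 + 1.7143 i$)
$-2857 - \left(\left(9178 + m\right) - 14207\right) = -2857 - \left(\left(9178 + \frac{\left(6 + i\right)^{2}}{7}\right) - 14207\right) = -2857 - \left(-5029 + \frac{\left(6 + i\right)^{2}}{7}\right) = -2857 + \left(5029 - \frac{\left(6 + i\right)^{2}}{7}\right) = 2172 - \frac{\left(6 + i\right)^{2}}{7}$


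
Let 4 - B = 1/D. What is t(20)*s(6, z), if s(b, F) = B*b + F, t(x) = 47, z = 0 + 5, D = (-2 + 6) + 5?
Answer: 3995/3 ≈ 1331.7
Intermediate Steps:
D = 9 (D = 4 + 5 = 9)
z = 5
B = 35/9 (B = 4 - 1/9 = 4 - 1*⅑ = 4 - ⅑ = 35/9 ≈ 3.8889)
s(b, F) = F + 35*b/9 (s(b, F) = 35*b/9 + F = F + 35*b/9)
t(20)*s(6, z) = 47*(5 + (35/9)*6) = 47*(5 + 70/3) = 47*(85/3) = 3995/3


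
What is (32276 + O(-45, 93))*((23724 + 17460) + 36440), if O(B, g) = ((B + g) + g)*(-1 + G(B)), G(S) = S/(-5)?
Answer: 2592952096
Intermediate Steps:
G(S) = -S/5 (G(S) = S*(-⅕) = -S/5)
O(B, g) = (-1 - B/5)*(B + 2*g) (O(B, g) = ((B + g) + g)*(-1 - B/5) = (B + 2*g)*(-1 - B/5) = (-1 - B/5)*(B + 2*g))
(32276 + O(-45, 93))*((23724 + 17460) + 36440) = (32276 + (-1*(-45) - 2*93 - ⅕*(-45)² - ⅖*(-45)*93))*((23724 + 17460) + 36440) = (32276 + (45 - 186 - ⅕*2025 + 1674))*(41184 + 36440) = (32276 + (45 - 186 - 405 + 1674))*77624 = (32276 + 1128)*77624 = 33404*77624 = 2592952096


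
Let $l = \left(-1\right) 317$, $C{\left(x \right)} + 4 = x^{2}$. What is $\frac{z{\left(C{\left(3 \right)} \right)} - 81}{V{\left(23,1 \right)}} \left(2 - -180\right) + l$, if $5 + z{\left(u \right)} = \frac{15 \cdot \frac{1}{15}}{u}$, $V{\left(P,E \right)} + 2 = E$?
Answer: $\frac{76493}{5} \approx 15299.0$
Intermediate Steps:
$V{\left(P,E \right)} = -2 + E$
$C{\left(x \right)} = -4 + x^{2}$
$l = -317$
$z{\left(u \right)} = -5 + \frac{1}{u}$ ($z{\left(u \right)} = -5 + \frac{15 \cdot \frac{1}{15}}{u} = -5 + 1 \frac{1}{u} = -5 + \frac{1}{u}$)
$\frac{z{\left(C{\left(3 \right)} \right)} - 81}{V{\left(23,1 \right)}} \left(2 - -180\right) + l = \frac{\left(-5 + \frac{1}{-4 + 3^{2}}\right) - 81}{-2 + 1} \left(2 - -180\right) - 317 = \frac{\left(-5 + \frac{1}{-4 + 9}\right) - 81}{-1} \left(2 + 180\right) - 317 = \left(\left(-5 + \frac{1}{5}\right) - 81\right) \left(-1\right) 182 - 317 = \left(- \frac{24}{5} - 81\right) \left(-1\right) 182 - 317 = \left(- \frac{429}{5}\right) \left(-1\right) 182 - 317 = \frac{429}{5} \cdot 182 - 317 = \frac{78078}{5} - 317 = \frac{76493}{5}$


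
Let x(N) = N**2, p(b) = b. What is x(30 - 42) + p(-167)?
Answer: -23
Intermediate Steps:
x(30 - 42) + p(-167) = (30 - 42)**2 - 167 = (-12)**2 - 167 = 144 - 167 = -23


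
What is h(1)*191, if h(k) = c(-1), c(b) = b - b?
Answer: 0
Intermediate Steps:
c(b) = 0
h(k) = 0
h(1)*191 = 0*191 = 0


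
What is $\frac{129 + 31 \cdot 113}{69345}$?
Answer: $\frac{3632}{69345} \approx 0.052376$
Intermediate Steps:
$\frac{129 + 31 \cdot 113}{69345} = \left(129 + 3503\right) \frac{1}{69345} = 3632 \cdot \frac{1}{69345} = \frac{3632}{69345}$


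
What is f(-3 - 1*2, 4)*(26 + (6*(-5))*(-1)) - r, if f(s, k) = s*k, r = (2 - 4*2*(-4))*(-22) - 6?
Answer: -366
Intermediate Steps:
r = -754 (r = (2 - 8*(-4))*(-22) - 6 = (2 + 32)*(-22) - 6 = 34*(-22) - 6 = -748 - 6 = -754)
f(s, k) = k*s
f(-3 - 1*2, 4)*(26 + (6*(-5))*(-1)) - r = (4*(-3 - 1*2))*(26 + (6*(-5))*(-1)) - 1*(-754) = (4*(-3 - 2))*(26 - 30*(-1)) + 754 = (4*(-5))*(26 + 30) + 754 = -20*56 + 754 = -1120 + 754 = -366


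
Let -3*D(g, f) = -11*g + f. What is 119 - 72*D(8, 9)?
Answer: -1777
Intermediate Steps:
D(g, f) = -f/3 + 11*g/3 (D(g, f) = -(-11*g + f)/3 = -(f - 11*g)/3 = -f/3 + 11*g/3)
119 - 72*D(8, 9) = 119 - 72*(-1/3*9 + (11/3)*8) = 119 - 72*(-3 + 88/3) = 119 - 72*79/3 = 119 - 1896 = -1777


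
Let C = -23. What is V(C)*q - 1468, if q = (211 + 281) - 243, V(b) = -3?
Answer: -2215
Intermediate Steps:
q = 249 (q = 492 - 243 = 249)
V(C)*q - 1468 = -3*249 - 1468 = -747 - 1468 = -2215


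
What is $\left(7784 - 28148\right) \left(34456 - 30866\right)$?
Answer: $-73106760$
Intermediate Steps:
$\left(7784 - 28148\right) \left(34456 - 30866\right) = \left(-20364\right) 3590 = -73106760$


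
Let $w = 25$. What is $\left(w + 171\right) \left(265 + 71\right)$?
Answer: $65856$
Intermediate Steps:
$\left(w + 171\right) \left(265 + 71\right) = \left(25 + 171\right) \left(265 + 71\right) = 196 \cdot 336 = 65856$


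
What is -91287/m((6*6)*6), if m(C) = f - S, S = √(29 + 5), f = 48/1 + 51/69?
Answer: -784550907/412885 - 16096941*√34/412885 ≈ -2127.5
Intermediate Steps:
f = 1121/23 (f = 48*1 + 51*(1/69) = 48 + 17/23 = 1121/23 ≈ 48.739)
S = √34 ≈ 5.8309
m(C) = 1121/23 - √34
-91287/m((6*6)*6) = -91287/(1121/23 - √34)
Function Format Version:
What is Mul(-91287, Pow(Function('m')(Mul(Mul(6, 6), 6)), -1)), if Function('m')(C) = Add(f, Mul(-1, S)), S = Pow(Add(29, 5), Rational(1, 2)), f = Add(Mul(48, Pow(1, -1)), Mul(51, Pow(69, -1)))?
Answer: Add(Rational(-784550907, 412885), Mul(Rational(-16096941, 412885), Pow(34, Rational(1, 2)))) ≈ -2127.5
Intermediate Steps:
f = Rational(1121, 23) (f = Add(Mul(48, 1), Mul(51, Rational(1, 69))) = Add(48, Rational(17, 23)) = Rational(1121, 23) ≈ 48.739)
S = Pow(34, Rational(1, 2)) ≈ 5.8309
Function('m')(C) = Add(Rational(1121, 23), Mul(-1, Pow(34, Rational(1, 2))))
Mul(-91287, Pow(Function('m')(Mul(Mul(6, 6), 6)), -1)) = Mul(-91287, Pow(Add(Rational(1121, 23), Mul(-1, Pow(34, Rational(1, 2)))), -1))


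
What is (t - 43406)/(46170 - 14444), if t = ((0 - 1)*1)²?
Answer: -43405/31726 ≈ -1.3681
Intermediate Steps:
t = 1 (t = (-1*1)² = (-1)² = 1)
(t - 43406)/(46170 - 14444) = (1 - 43406)/(46170 - 14444) = -43405/31726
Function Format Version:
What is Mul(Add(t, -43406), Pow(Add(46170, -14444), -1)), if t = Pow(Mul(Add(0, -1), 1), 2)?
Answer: Rational(-43405, 31726) ≈ -1.3681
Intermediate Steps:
t = 1 (t = Pow(Mul(-1, 1), 2) = Pow(-1, 2) = 1)
Mul(Add(t, -43406), Pow(Add(46170, -14444), -1)) = Mul(Add(1, -43406), Pow(Add(46170, -14444), -1)) = Mul(-43405, Pow(31726, -1)) = Mul(-43405, Rational(1, 31726)) = Rational(-43405, 31726)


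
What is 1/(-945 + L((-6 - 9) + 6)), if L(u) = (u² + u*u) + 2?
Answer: -1/781 ≈ -0.0012804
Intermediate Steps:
L(u) = 2 + 2*u² (L(u) = (u² + u²) + 2 = 2*u² + 2 = 2 + 2*u²)
1/(-945 + L((-6 - 9) + 6)) = 1/(-945 + (2 + 2*((-6 - 9) + 6)²)) = 1/(-945 + (2 + 2*(-15 + 6)²)) = 1/(-945 + (2 + 2*(-9)²)) = 1/(-945 + (2 + 2*81)) = 1/(-945 + (2 + 162)) = 1/(-945 + 164) = 1/(-781) = -1/781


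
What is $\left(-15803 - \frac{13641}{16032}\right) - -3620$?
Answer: $- \frac{65110499}{5344} \approx -12184.0$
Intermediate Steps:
$\left(-15803 - \frac{13641}{16032}\right) - -3620 = \left(-15803 - \frac{4547}{5344}\right) + 3620 = - \frac{84455779}{5344} + 3620 = - \frac{65110499}{5344}$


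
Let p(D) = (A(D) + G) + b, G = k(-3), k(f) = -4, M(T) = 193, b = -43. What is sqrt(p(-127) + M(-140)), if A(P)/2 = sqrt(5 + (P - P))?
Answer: sqrt(146 + 2*sqrt(5)) ≈ 12.267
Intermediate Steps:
G = -4
A(P) = 2*sqrt(5) (A(P) = 2*sqrt(5 + (P - P)) = 2*sqrt(5 + 0) = 2*sqrt(5))
p(D) = -47 + 2*sqrt(5) (p(D) = (2*sqrt(5) - 4) - 43 = (-4 + 2*sqrt(5)) - 43 = -47 + 2*sqrt(5))
sqrt(p(-127) + M(-140)) = sqrt((-47 + 2*sqrt(5)) + 193) = sqrt(146 + 2*sqrt(5))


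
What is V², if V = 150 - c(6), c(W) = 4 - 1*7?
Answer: 23409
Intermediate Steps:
c(W) = -3 (c(W) = 4 - 7 = -3)
V = 153 (V = 150 - 1*(-3) = 150 + 3 = 153)
V² = 153² = 23409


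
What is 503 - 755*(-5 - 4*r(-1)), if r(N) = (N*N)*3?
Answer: 13338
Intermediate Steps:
r(N) = 3*N² (r(N) = N²*3 = 3*N²)
503 - 755*(-5 - 4*r(-1)) = 503 - 755*(-5 - 12*(-1)²) = 503 - 755*(-5 - 12) = 503 - 755*(-17) = 503 + 12835 = 13338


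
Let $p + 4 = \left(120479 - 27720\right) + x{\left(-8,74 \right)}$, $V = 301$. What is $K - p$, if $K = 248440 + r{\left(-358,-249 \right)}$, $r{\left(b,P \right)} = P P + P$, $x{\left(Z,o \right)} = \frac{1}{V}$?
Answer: $\frac{65448536}{301} \approx 2.1744 \cdot 10^{5}$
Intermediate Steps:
$x{\left(Z,o \right)} = \frac{1}{301}$
$r{\left(b,P \right)} = P + P^{2}$ ($r{\left(b,P \right)} = P^{2} + P = P + P^{2}$)
$p = \frac{27919256}{301}$ ($p = -4 + \left(\left(120479 - 27720\right) + \frac{1}{301}\right) = -4 + \left(92759 + \frac{1}{301}\right) = -4 + \frac{27920460}{301} = \frac{27919256}{301} \approx 92755.0$)
$K = 310192$ ($K = 248440 - 249 \left(1 - 249\right) = 248440 - -61752 = 248440 + 61752 = 310192$)
$K - p = 310192 - \frac{27919256}{301} = \frac{65448536}{301}$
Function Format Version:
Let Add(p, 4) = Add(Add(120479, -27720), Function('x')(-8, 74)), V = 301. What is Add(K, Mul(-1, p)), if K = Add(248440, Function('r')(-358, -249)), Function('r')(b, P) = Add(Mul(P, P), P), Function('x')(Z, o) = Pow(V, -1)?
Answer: Rational(65448536, 301) ≈ 2.1744e+5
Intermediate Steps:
Function('x')(Z, o) = Rational(1, 301) (Function('x')(Z, o) = Pow(301, -1) = Rational(1, 301))
Function('r')(b, P) = Add(P, Pow(P, 2)) (Function('r')(b, P) = Add(Pow(P, 2), P) = Add(P, Pow(P, 2)))
p = Rational(27919256, 301) (p = Add(-4, Add(Add(120479, -27720), Rational(1, 301))) = Add(-4, Add(92759, Rational(1, 301))) = Add(-4, Rational(27920460, 301)) = Rational(27919256, 301) ≈ 92755.)
K = 310192 (K = Add(248440, Mul(-249, Add(1, -249))) = Add(248440, Mul(-249, -248)) = Add(248440, 61752) = 310192)
Add(K, Mul(-1, p)) = Add(310192, Mul(-1, Rational(27919256, 301))) = Add(310192, Rational(-27919256, 301)) = Rational(65448536, 301)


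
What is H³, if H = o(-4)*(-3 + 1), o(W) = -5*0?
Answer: 0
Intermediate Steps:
o(W) = 0
H = 0 (H = 0*(-3 + 1) = 0*(-2) = 0)
H³ = 0³ = 0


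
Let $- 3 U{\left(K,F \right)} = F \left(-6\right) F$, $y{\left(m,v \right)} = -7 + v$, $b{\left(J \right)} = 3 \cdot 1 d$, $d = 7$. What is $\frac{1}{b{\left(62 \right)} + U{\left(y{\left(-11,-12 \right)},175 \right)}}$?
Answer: $\frac{1}{61271} \approx 1.6321 \cdot 10^{-5}$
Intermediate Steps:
$b{\left(J \right)} = 21$ ($b{\left(J \right)} = 3 \cdot 1 \cdot 7 = 3 \cdot 7 = 21$)
$U{\left(K,F \right)} = 2 F^{2}$ ($U{\left(K,F \right)} = - \frac{F \left(-6\right) F}{3} = - \frac{- 6 F F}{3} = - \frac{\left(-6\right) F^{2}}{3} = 2 F^{2}$)
$\frac{1}{b{\left(62 \right)} + U{\left(y{\left(-11,-12 \right)},175 \right)}} = \frac{1}{21 + 2 \cdot 175^{2}} = \frac{1}{21 + 2 \cdot 30625} = \frac{1}{21 + 61250} = \frac{1}{61271}$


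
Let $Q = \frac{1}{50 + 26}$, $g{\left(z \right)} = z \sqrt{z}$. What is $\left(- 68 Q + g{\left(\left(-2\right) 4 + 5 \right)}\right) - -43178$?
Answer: $\frac{820365}{19} - 3 i \sqrt{3} \approx 43177.0 - 5.1962 i$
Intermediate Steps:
$g{\left(z \right)} = z^{\frac{3}{2}}$
$Q = \frac{1}{76} \approx 0.013158$
$\left(- 68 Q + g{\left(\left(-2\right) 4 + 5 \right)}\right) - -43178 = \left(\left(-68\right) \frac{1}{76} + \left(\left(-2\right) 4 + 5\right)^{\frac{3}{2}}\right) - -43178 = \left(- \frac{17}{19} + \left(-8 + 5\right)^{\frac{3}{2}}\right) + 43178 = \left(- \frac{17}{19} + \left(-3\right)^{\frac{3}{2}}\right) + 43178 = \left(- \frac{17}{19} - 3 i \sqrt{3}\right) + 43178 = \frac{820365}{19} - 3 i \sqrt{3}$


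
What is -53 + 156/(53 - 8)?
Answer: -743/15 ≈ -49.533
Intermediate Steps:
-53 + 156/(53 - 8) = -53 + 156/45 = -53 + (1/45)*156 = -53 + 52/15 = -743/15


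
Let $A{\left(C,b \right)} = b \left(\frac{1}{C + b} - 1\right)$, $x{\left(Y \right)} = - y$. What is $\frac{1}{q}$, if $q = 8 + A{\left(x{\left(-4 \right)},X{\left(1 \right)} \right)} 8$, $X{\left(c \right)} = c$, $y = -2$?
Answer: $\frac{3}{8} \approx 0.375$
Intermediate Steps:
$x{\left(Y \right)} = 2$ ($x{\left(Y \right)} = \left(-1\right) \left(-2\right) = 2$)
$A{\left(C,b \right)} = b \left(-1 + \frac{1}{C + b}\right)$
$q = \frac{8}{3}$ ($q = 8 + 1 \frac{1}{2 + 1} \left(1 - 2 - 1\right) 8 = 8 + 1 \cdot \frac{1}{3} \left(1 - 2 - 1\right) 8 = 8 + 1 \cdot \frac{1}{3} \left(-2\right) 8 = 8 - \frac{16}{3} = \frac{8}{3} \approx 2.6667$)
$\frac{1}{q} = \frac{1}{\frac{8}{3}} = \frac{3}{8}$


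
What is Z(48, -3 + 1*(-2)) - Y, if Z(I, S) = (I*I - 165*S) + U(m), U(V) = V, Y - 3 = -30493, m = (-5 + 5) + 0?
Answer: 33619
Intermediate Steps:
m = 0 (m = 0 + 0 = 0)
Y = -30490 (Y = 3 - 30493 = -30490)
Z(I, S) = I**2 - 165*S (Z(I, S) = (I*I - 165*S) + 0 = (I**2 - 165*S) + 0 = I**2 - 165*S)
Z(48, -3 + 1*(-2)) - Y = (48**2 - 165*(-3 + 1*(-2))) - 1*(-30490) = (2304 - 165*(-3 - 2)) + 30490 = (2304 - 165*(-5)) + 30490 = (2304 + 825) + 30490 = 3129 + 30490 = 33619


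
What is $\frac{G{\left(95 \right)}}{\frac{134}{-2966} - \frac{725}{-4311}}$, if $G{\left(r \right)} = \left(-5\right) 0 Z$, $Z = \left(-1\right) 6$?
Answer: $0$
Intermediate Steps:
$Z = -6$
$G{\left(r \right)} = 0$ ($G{\left(r \right)} = \left(-5\right) 0 \left(-6\right) = 0 \left(-6\right) = 0$)
$\frac{G{\left(95 \right)}}{\frac{134}{-2966} - \frac{725}{-4311}} = \frac{0}{\frac{134}{-2966} - \frac{725}{-4311}} = \frac{0}{134 \left(- \frac{1}{2966}\right) - - \frac{725}{4311}} = \frac{0}{- \frac{67}{1483} + \frac{725}{4311}} = \frac{0}{\frac{786338}{6393213}} = 0 \cdot \frac{6393213}{786338} = 0$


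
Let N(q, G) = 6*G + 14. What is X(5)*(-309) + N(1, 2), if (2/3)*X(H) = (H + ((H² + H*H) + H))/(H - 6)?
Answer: 27836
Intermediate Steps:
N(q, G) = 14 + 6*G
X(H) = 3*(2*H + 2*H²)/(2*(-6 + H)) (X(H) = 3*((H + ((H² + H*H) + H))/(H - 6))/2 = 3*((H + ((H² + H²) + H))/(-6 + H))/2 = 3*((H + (2*H² + H))/(-6 + H))/2 = 3*((H + (H + 2*H²))/(-6 + H))/2 = 3*((2*H + 2*H²)/(-6 + H))/2 = 3*(2*H + 2*H²)/(2*(-6 + H)))
X(5)*(-309) + N(1, 2) = (3*5*(1 + 5)/(-6 + 5))*(-309) + (14 + 6*2) = (3*5*6/(-1))*(-309) + (14 + 12) = (3*5*(-1)*6)*(-309) + 26 = -90*(-309) + 26 = 27810 + 26 = 27836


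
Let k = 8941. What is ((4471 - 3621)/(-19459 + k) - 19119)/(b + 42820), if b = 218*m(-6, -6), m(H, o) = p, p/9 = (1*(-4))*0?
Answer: -50273623/112595190 ≈ -0.44650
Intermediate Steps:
p = 0 (p = 9*((1*(-4))*0) = 9*(-4*0) = 9*0 = 0)
m(H, o) = 0
b = 0 (b = 218*0 = 0)
((4471 - 3621)/(-19459 + k) - 19119)/(b + 42820) = ((4471 - 3621)/(-19459 + 8941) - 19119)/(0 + 42820) = (850/(-10518) - 19119)/42820 = (850*(-1/10518) - 19119)*(1/42820) = (-425/5259 - 19119)*(1/42820) = -100547246/5259*1/42820 = -50273623/112595190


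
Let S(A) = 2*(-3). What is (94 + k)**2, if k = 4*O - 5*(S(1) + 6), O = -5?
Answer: 5476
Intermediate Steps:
S(A) = -6
k = -20 (k = 4*(-5) - 5*(-6 + 6) = -20 - 5*0 = -20 + 0 = -20)
(94 + k)**2 = (94 - 20)**2 = 74**2 = 5476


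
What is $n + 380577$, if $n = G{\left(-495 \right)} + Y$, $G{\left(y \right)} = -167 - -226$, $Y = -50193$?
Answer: $330443$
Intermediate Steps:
$G{\left(y \right)} = 59$ ($G{\left(y \right)} = -167 + 226 = 59$)
$n = -50134$ ($n = 59 - 50193 = -50134$)
$n + 380577 = -50134 + 380577 = 330443$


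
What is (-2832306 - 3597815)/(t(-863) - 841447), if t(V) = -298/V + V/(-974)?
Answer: 5404915368002/707287338193 ≈ 7.6418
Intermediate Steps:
t(V) = -298/V - V/974 (t(V) = -298/V + V*(-1/974) = -298/V - V/974)
(-2832306 - 3597815)/(t(-863) - 841447) = (-2832306 - 3597815)/((-298/(-863) - 1/974*(-863)) - 841447) = -6430121/((-298*(-1/863) + 863/974) - 841447) = -6430121/((298/863 + 863/974) - 841447) = -6430121/(1035021/840562 - 841447) = -6430121/(-707287338193/840562) = -6430121*(-840562/707287338193) = 5404915368002/707287338193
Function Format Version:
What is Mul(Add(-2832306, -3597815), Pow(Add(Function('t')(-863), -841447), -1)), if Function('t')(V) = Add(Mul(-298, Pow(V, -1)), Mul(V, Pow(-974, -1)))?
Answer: Rational(5404915368002, 707287338193) ≈ 7.6418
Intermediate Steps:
Function('t')(V) = Add(Mul(-298, Pow(V, -1)), Mul(Rational(-1, 974), V)) (Function('t')(V) = Add(Mul(-298, Pow(V, -1)), Mul(V, Rational(-1, 974))) = Add(Mul(-298, Pow(V, -1)), Mul(Rational(-1, 974), V)))
Mul(Add(-2832306, -3597815), Pow(Add(Function('t')(-863), -841447), -1)) = Mul(Add(-2832306, -3597815), Pow(Add(Add(Mul(-298, Pow(-863, -1)), Mul(Rational(-1, 974), -863)), -841447), -1)) = Mul(-6430121, Pow(Add(Add(Mul(-298, Rational(-1, 863)), Rational(863, 974)), -841447), -1)) = Mul(-6430121, Pow(Add(Add(Rational(298, 863), Rational(863, 974)), -841447), -1)) = Mul(-6430121, Pow(Add(Rational(1035021, 840562), -841447), -1)) = Mul(-6430121, Pow(Rational(-707287338193, 840562), -1)) = Mul(-6430121, Rational(-840562, 707287338193)) = Rational(5404915368002, 707287338193)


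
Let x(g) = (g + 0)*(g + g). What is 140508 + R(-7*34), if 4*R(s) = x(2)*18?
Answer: 140544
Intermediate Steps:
x(g) = 2*g**2 (x(g) = g*(2*g) = 2*g**2)
R(s) = 36 (R(s) = ((2*2**2)*18)/4 = ((2*4)*18)/4 = (8*18)/4 = (1/4)*144 = 36)
140508 + R(-7*34) = 140508 + 36 = 140544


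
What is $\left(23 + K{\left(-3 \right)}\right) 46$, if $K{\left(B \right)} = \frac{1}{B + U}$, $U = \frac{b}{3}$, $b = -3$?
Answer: $\frac{2093}{2} \approx 1046.5$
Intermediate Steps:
$U = -1$ ($U = - \frac{3}{3} = \left(-3\right) \frac{1}{3} = -1$)
$K{\left(B \right)} = \frac{1}{-1 + B}$ ($K{\left(B \right)} = \frac{1}{B - 1} = \frac{1}{-1 + B}$)
$\left(23 + K{\left(-3 \right)}\right) 46 = \left(23 + \frac{1}{-1 - 3}\right) 46 = \left(23 + \frac{1}{-4}\right) 46 = \left(23 - \frac{1}{4}\right) 46 = \frac{91}{4} \cdot 46 = \frac{2093}{2}$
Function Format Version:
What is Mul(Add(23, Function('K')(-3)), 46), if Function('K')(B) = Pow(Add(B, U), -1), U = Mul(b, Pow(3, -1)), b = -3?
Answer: Rational(2093, 2) ≈ 1046.5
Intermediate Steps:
U = -1 (U = Mul(-3, Pow(3, -1)) = Mul(-3, Rational(1, 3)) = -1)
Function('K')(B) = Pow(Add(-1, B), -1) (Function('K')(B) = Pow(Add(B, -1), -1) = Pow(Add(-1, B), -1))
Mul(Add(23, Function('K')(-3)), 46) = Mul(Add(23, Pow(Add(-1, -3), -1)), 46) = Mul(Add(23, Pow(-4, -1)), 46) = Mul(Add(23, Rational(-1, 4)), 46) = Mul(Rational(91, 4), 46) = Rational(2093, 2)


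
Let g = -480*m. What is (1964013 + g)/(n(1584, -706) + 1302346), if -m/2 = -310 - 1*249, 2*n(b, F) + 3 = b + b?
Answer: 2854746/2607857 ≈ 1.0947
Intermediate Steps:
n(b, F) = -3/2 + b (n(b, F) = -3/2 + (b + b)/2 = -3/2 + (2*b)/2 = -3/2 + b)
m = 1118 (m = -2*(-310 - 1*249) = -2*(-310 - 249) = -2*(-559) = 1118)
g = -536640 (g = -480*1118 = -536640)
(1964013 + g)/(n(1584, -706) + 1302346) = (1964013 - 536640)/((-3/2 + 1584) + 1302346) = 1427373/(3165/2 + 1302346) = 1427373/(2607857/2) = 1427373*(2/2607857) = 2854746/2607857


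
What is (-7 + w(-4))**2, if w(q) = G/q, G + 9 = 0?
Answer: 361/16 ≈ 22.563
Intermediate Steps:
G = -9 (G = -9 + 0 = -9)
w(q) = -9/q
(-7 + w(-4))**2 = (-7 - 9/(-4))**2 = (-7 - 9*(-1/4))**2 = (-7 + 9/4)**2 = (-19/4)**2 = 361/16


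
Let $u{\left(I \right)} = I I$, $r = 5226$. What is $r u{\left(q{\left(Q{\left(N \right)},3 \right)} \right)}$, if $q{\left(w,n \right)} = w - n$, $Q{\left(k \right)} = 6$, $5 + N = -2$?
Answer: $47034$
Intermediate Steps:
$N = -7$ ($N = -5 - 2 = -7$)
$u{\left(I \right)} = I^{2}$
$r u{\left(q{\left(Q{\left(N \right)},3 \right)} \right)} = 5226 \left(6 - 3\right)^{2} = 5226 \cdot 3^{2} = 5226 \cdot 9 = 47034$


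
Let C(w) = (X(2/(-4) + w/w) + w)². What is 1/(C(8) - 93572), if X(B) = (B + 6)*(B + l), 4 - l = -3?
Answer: -16/1445623 ≈ -1.1068e-5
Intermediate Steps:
l = 7 (l = 4 - 1*(-3) = 4 + 3 = 7)
X(B) = (6 + B)*(7 + B) (X(B) = (B + 6)*(B + 7) = (6 + B)*(7 + B))
C(w) = (195/4 + w)² (C(w) = ((42 + (2/(-4) + w/w)² + 13*(2/(-4) + w/w)) + w)² = ((42 + (2*(-¼) + 1)² + 13*(2*(-¼) + 1)) + w)² = ((42 + (-½ + 1)² + 13*(-½ + 1)) + w)² = ((42 + (½)² + 13*(½)) + w)² = ((42 + ¼ + 13/2) + w)² = (195/4 + w)²)
1/(C(8) - 93572) = 1/((195 + 4*8)²/16 - 93572) = 1/((195 + 32)²/16 - 93572) = 1/((1/16)*227² - 93572) = 1/((1/16)*51529 - 93572) = 1/(51529/16 - 93572) = 1/(-1445623/16) = -16/1445623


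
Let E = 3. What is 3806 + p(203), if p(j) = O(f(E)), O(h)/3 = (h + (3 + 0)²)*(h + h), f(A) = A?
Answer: 4022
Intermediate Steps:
O(h) = 6*h*(9 + h) (O(h) = 3*((h + (3 + 0)²)*(h + h)) = 3*((h + 3²)*(2*h)) = 3*((h + 9)*(2*h)) = 3*((9 + h)*(2*h)) = 3*(2*h*(9 + h)) = 6*h*(9 + h))
p(j) = 216 (p(j) = 6*3*(9 + 3) = 6*3*12 = 216)
3806 + p(203) = 3806 + 216 = 4022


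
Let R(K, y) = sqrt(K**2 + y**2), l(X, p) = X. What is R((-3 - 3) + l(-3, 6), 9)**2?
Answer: 162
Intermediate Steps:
R((-3 - 3) + l(-3, 6), 9)**2 = (sqrt(((-3 - 3) - 3)**2 + 9**2))**2 = (sqrt((-6 - 3)**2 + 81))**2 = (sqrt((-9)**2 + 81))**2 = (sqrt(81 + 81))**2 = (sqrt(162))**2 = (9*sqrt(2))**2 = 162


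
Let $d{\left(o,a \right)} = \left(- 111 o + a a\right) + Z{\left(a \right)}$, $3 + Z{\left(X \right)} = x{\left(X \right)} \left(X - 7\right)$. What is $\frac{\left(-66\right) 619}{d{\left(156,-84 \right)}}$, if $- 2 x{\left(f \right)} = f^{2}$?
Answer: $- \frac{13618}{103595} \approx -0.13145$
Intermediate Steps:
$x{\left(f \right)} = - \frac{f^{2}}{2}$
$Z{\left(X \right)} = -3 - \frac{X^{2} \left(-7 + X\right)}{2}$ ($Z{\left(X \right)} = -3 + - \frac{X^{2}}{2} \left(X - 7\right) = -3 + - \frac{X^{2}}{2} \left(-7 + X\right) = -3 - \frac{X^{2} \left(-7 + X\right)}{2}$)
$d{\left(o,a \right)} = -3 - 111 o - \frac{a^{3}}{2} + \frac{9 a^{2}}{2}$ ($d{\left(o,a \right)} = \left(- 111 o + a a\right) - \left(3 + \frac{a^{3}}{2} - \frac{7 a^{2}}{2}\right) = \left(- 111 o + a^{2}\right) - \left(3 + \frac{a^{3}}{2} - \frac{7 a^{2}}{2}\right) = \left(a^{2} - 111 o\right) - \left(3 + \frac{a^{3}}{2} - \frac{7 a^{2}}{2}\right) = -3 - 111 o - \frac{a^{3}}{2} + \frac{9 a^{2}}{2}$)
$\frac{\left(-66\right) 619}{d{\left(156,-84 \right)}} = \frac{\left(-66\right) 619}{-3 - 17316 - \frac{\left(-84\right)^{3}}{2} + \frac{9 \left(-84\right)^{2}}{2}} = - \frac{40854}{-3 - 17316 - -296352 + \frac{9}{2} \cdot 7056} = - \frac{40854}{-3 - 17316 + 296352 + 31752} = - \frac{40854}{310785} = \left(-40854\right) \frac{1}{310785} = - \frac{13618}{103595}$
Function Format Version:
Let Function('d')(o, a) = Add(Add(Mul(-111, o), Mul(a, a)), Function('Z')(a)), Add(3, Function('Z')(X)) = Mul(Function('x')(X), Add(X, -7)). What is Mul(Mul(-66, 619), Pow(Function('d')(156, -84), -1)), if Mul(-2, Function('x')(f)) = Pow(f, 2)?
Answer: Rational(-13618, 103595) ≈ -0.13145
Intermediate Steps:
Function('x')(f) = Mul(Rational(-1, 2), Pow(f, 2))
Function('Z')(X) = Add(-3, Mul(Rational(-1, 2), Pow(X, 2), Add(-7, X))) (Function('Z')(X) = Add(-3, Mul(Mul(Rational(-1, 2), Pow(X, 2)), Add(X, -7))) = Add(-3, Mul(Mul(Rational(-1, 2), Pow(X, 2)), Add(-7, X))) = Add(-3, Mul(Rational(-1, 2), Pow(X, 2), Add(-7, X))))
Function('d')(o, a) = Add(-3, Mul(-111, o), Mul(Rational(-1, 2), Pow(a, 3)), Mul(Rational(9, 2), Pow(a, 2))) (Function('d')(o, a) = Add(Add(Mul(-111, o), Mul(a, a)), Add(-3, Mul(Rational(-1, 2), Pow(a, 3)), Mul(Rational(7, 2), Pow(a, 2)))) = Add(Add(Mul(-111, o), Pow(a, 2)), Add(-3, Mul(Rational(-1, 2), Pow(a, 3)), Mul(Rational(7, 2), Pow(a, 2)))) = Add(Add(Pow(a, 2), Mul(-111, o)), Add(-3, Mul(Rational(-1, 2), Pow(a, 3)), Mul(Rational(7, 2), Pow(a, 2)))) = Add(-3, Mul(-111, o), Mul(Rational(-1, 2), Pow(a, 3)), Mul(Rational(9, 2), Pow(a, 2))))
Mul(Mul(-66, 619), Pow(Function('d')(156, -84), -1)) = Mul(Mul(-66, 619), Pow(Add(-3, Mul(-111, 156), Mul(Rational(-1, 2), Pow(-84, 3)), Mul(Rational(9, 2), Pow(-84, 2))), -1)) = Mul(-40854, Pow(Add(-3, -17316, Mul(Rational(-1, 2), -592704), Mul(Rational(9, 2), 7056)), -1)) = Mul(-40854, Pow(Add(-3, -17316, 296352, 31752), -1)) = Mul(-40854, Pow(310785, -1)) = Mul(-40854, Rational(1, 310785)) = Rational(-13618, 103595)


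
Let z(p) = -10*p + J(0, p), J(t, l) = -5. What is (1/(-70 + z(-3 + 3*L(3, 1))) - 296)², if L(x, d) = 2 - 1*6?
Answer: 492795601/5625 ≈ 87608.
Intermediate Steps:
L(x, d) = -4 (L(x, d) = 2 - 6 = -4)
z(p) = -5 - 10*p (z(p) = -10*p - 5 = -5 - 10*p)
(1/(-70 + z(-3 + 3*L(3, 1))) - 296)² = (1/(-70 + (-5 - 10*(-3 + 3*(-4)))) - 296)² = (1/(-70 + (-5 - 10*(-3 - 12))) - 296)² = (1/(-70 + (-5 - 10*(-15))) - 296)² = (1/(-70 + (-5 + 150)) - 296)² = (1/(-70 + 145) - 296)² = (1/75 - 296)² = (-22199/75)² = 492795601/5625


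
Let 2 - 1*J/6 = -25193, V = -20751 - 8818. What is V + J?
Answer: 121601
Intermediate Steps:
V = -29569
J = 151170 (J = 12 - 6*(-25193) = 12 + 151158 = 151170)
V + J = -29569 + 151170 = 121601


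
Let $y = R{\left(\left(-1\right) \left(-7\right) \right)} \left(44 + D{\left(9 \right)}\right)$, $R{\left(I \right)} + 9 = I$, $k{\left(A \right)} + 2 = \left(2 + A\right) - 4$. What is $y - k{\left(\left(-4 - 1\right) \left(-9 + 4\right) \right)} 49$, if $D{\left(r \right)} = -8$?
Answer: $-1101$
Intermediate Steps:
$k{\left(A \right)} = -4 + A$ ($k{\left(A \right)} = -2 + \left(\left(2 + A\right) - 4\right) = -2 + \left(-2 + A\right) = -4 + A$)
$R{\left(I \right)} = -9 + I$
$y = -72$ ($y = \left(-9 - -7\right) \left(44 - 8\right) = \left(-9 + 7\right) 36 = \left(-2\right) 36 = -72$)
$y - k{\left(\left(-4 - 1\right) \left(-9 + 4\right) \right)} 49 = -72 - \left(-4 + \left(-4 - 1\right) \left(-9 + 4\right)\right) 49 = -72 - \left(-4 - -25\right) 49 = -72 - \left(-4 + 25\right) 49 = -72 - 21 \cdot 49 = -72 - 1029 = -1101$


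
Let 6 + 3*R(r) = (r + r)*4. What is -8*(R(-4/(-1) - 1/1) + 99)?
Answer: -840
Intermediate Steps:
R(r) = -2 + 8*r/3 (R(r) = -2 + ((r + r)*4)/3 = -2 + ((2*r)*4)/3 = -2 + (8*r)/3 = -2 + 8*r/3)
-8*(R(-4/(-1) - 1/1) + 99) = -8*((-2 + 8*(-4/(-1) - 1/1)/3) + 99) = -8*((-2 + 8*(-4*(-1) - 1*1)/3) + 99) = -8*((-2 + 8*(4 - 1)/3) + 99) = -8*((-2 + (8/3)*3) + 99) = -8*((-2 + 8) + 99) = -8*(6 + 99) = -8*105 = -840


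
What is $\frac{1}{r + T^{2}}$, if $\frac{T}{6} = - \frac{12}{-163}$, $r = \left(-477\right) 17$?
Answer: $- \frac{26569}{215442837} \approx -0.00012332$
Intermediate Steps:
$r = -8109$
$T = \frac{72}{163}$ ($T = 6 \left(- \frac{12}{-163}\right) = 6 \left(\left(-12\right) \left(- \frac{1}{163}\right)\right) = 6 \cdot \frac{12}{163} = \frac{72}{163} \approx 0.44172$)
$\frac{1}{r + T^{2}} = \frac{1}{-8109 + \left(\frac{72}{163}\right)^{2}} = \frac{1}{-8109 + \frac{5184}{26569}} = \frac{1}{- \frac{215442837}{26569}} = - \frac{26569}{215442837}$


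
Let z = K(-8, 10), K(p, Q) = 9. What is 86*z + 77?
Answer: 851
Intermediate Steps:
z = 9
86*z + 77 = 86*9 + 77 = 774 + 77 = 851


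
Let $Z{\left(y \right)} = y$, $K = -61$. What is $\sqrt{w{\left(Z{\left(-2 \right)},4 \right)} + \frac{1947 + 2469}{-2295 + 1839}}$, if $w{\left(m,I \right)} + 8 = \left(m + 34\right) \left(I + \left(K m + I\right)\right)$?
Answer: $\frac{4 \sqrt{93461}}{19} \approx 64.361$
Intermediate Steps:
$w{\left(m,I \right)} = -8 + \left(34 + m\right) \left(- 61 m + 2 I\right)$ ($w{\left(m,I \right)} = -8 + \left(m + 34\right) \left(I + \left(- 61 m + I\right)\right) = -8 + \left(34 + m\right) \left(I + \left(I - 61 m\right)\right) = -8 + \left(34 + m\right) \left(- 61 m + 2 I\right)$)
$\sqrt{w{\left(Z{\left(-2 \right)},4 \right)} + \frac{1947 + 2469}{-2295 + 1839}} = \sqrt{\left(-8 - -4148 - 61 \left(-2\right)^{2} + 68 \cdot 4 + 2 \cdot 4 \left(-2\right)\right) + \frac{1947 + 2469}{-2295 + 1839}} = \sqrt{\left(-8 + 4148 - 244 + 272 - 16\right) + \frac{4416}{-456}} = \sqrt{\left(-8 + 4148 - 244 + 272 - 16\right) + 4416 \left(- \frac{1}{456}\right)} = \sqrt{4152 - \frac{184}{19}} = \sqrt{\frac{78704}{19}} = \frac{4 \sqrt{93461}}{19}$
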